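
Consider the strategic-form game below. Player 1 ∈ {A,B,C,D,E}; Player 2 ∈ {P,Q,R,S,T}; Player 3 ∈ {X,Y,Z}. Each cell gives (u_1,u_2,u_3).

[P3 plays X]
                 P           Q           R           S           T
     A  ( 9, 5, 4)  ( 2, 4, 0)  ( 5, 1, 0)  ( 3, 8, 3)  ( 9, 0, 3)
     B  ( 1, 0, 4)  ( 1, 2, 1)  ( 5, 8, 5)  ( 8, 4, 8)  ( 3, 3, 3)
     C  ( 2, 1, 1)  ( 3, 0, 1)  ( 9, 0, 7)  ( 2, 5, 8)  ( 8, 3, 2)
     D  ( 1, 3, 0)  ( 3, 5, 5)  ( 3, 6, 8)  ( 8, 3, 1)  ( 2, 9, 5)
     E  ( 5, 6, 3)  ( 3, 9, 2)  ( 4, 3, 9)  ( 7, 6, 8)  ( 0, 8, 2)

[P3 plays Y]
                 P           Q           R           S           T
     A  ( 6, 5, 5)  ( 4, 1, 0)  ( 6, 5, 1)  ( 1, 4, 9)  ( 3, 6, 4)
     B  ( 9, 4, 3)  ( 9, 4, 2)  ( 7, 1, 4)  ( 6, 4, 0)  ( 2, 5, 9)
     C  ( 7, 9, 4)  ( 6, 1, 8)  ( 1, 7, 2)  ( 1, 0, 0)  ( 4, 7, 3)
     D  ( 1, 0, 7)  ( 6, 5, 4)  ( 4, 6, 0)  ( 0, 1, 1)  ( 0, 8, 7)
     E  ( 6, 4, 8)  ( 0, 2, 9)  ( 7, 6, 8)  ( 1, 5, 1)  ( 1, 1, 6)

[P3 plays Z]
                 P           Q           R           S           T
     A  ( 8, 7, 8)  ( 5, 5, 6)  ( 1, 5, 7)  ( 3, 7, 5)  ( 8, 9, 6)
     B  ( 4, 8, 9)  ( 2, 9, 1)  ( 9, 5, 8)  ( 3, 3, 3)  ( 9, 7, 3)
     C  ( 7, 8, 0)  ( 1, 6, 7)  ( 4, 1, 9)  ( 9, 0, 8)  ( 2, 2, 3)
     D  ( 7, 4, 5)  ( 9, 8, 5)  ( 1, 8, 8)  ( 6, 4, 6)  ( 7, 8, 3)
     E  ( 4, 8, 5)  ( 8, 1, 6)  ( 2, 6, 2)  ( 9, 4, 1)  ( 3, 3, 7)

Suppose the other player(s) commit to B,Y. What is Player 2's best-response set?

BR_2 = {T}

u_2(P vs B,Y) = 4
u_2(Q vs B,Y) = 4
u_2(R vs B,Y) = 1
u_2(S vs B,Y) = 4
u_2(T vs B,Y) = 5
max payoff 5 at {T}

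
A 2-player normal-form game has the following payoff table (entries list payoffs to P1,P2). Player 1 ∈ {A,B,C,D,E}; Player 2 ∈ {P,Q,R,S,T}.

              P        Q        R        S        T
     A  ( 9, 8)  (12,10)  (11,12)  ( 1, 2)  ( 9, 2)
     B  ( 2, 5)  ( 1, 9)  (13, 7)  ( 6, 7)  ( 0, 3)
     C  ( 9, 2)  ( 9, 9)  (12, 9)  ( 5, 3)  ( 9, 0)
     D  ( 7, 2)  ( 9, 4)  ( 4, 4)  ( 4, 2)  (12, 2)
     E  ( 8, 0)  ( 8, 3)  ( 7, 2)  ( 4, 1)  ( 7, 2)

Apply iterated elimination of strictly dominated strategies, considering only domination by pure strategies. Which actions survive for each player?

P1 drop E (C beats it: P:9>8 Q:9>8 R:12>7 S:5>4 T:9>7)
P2 drop P (Q beats it: A:10>8 B:9>5 C:9>2 D:4>2)
P2 drop S (Q beats it: A:10>2 B:9>7 C:9>3 D:4>2)
P2 drop T (Q beats it: A:10>2 B:9>3 C:9>0 D:4>2)
P1 drop D (A beats it: Q:12>9 R:11>4)
P1→{A,B,C} P2→{Q,R}

Survivors P1:{A,B,C} P2:{Q,R}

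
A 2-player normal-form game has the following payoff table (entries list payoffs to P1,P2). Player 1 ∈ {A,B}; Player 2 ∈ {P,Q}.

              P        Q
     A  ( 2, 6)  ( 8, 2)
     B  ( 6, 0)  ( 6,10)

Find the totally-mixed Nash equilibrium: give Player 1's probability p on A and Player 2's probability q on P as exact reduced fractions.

(p,q) = (5/7, 1/3)

P1 indiff ⇒ q·2+(1-q)·8 = q·6+(1-q)·6 ⇒ q(-4) = (1-q)(-2) ⇒ q = 1/3
P2 indiff ⇒ p·6+(1-p)·0 = p·2+(1-p)·10 ⇒ p(4) = (1-p)(10) ⇒ p = 5/7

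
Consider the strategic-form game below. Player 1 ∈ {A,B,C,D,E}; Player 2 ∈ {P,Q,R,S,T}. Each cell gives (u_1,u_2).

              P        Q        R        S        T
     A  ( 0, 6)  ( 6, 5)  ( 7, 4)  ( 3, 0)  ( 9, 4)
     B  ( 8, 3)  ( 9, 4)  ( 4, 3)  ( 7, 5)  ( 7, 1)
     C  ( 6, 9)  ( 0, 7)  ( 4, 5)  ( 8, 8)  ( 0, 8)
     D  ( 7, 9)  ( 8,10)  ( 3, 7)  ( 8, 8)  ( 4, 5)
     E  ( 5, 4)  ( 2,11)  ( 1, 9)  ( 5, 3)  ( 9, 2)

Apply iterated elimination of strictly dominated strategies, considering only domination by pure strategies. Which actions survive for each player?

IESDS → P1:{B,C,D} P2:{P,Q,S}

P2 drop R (Q beats it: A:5>4 B:4>3 C:7>5 D:10>7 E:11>9)
P2 drop T (P beats it: A:6>4 B:3>1 C:9>8 D:9>5 E:4>2)
P1 drop A (B beats it: P:8>0 Q:9>6 S:7>3)
P1 drop E (B beats it: P:8>5 Q:9>2 S:7>5)
P1→{B,C,D} P2→{P,Q,S}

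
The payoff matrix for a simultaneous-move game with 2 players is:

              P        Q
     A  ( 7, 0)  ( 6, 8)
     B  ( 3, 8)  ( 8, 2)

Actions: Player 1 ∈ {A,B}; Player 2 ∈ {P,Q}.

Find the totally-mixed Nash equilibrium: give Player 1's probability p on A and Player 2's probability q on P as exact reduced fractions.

P1 indiff ⇒ q·7+(1-q)·6 = q·3+(1-q)·8 ⇒ q(4) = (1-q)(2) ⇒ q = 1/3
P2 indiff ⇒ p·0+(1-p)·8 = p·8+(1-p)·2 ⇒ p(-8) = (1-p)(-6) ⇒ p = 3/7

(p,q) = (3/7, 1/3)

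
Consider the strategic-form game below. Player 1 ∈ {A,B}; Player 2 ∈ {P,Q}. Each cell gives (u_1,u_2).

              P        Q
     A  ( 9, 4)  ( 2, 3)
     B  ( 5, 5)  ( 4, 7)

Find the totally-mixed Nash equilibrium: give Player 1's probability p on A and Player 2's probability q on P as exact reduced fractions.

P1 indiff ⇒ q·9+(1-q)·2 = q·5+(1-q)·4 ⇒ q(4) = (1-q)(2) ⇒ q = 1/3
P2 indiff ⇒ p·4+(1-p)·5 = p·3+(1-p)·7 ⇒ p(1) = (1-p)(2) ⇒ p = 2/3

P1 mixes 2/3 on A; P2 mixes 1/3 on P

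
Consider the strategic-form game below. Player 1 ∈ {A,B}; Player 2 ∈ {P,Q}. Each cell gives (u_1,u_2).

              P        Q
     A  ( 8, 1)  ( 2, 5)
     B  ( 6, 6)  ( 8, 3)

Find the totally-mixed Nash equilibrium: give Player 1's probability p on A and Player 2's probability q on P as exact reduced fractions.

P1 indiff ⇒ q·8+(1-q)·2 = q·6+(1-q)·8 ⇒ q(2) = (1-q)(6) ⇒ q = 3/4
P2 indiff ⇒ p·1+(1-p)·6 = p·5+(1-p)·3 ⇒ p(-4) = (1-p)(-3) ⇒ p = 3/7

p=3/7, q=3/4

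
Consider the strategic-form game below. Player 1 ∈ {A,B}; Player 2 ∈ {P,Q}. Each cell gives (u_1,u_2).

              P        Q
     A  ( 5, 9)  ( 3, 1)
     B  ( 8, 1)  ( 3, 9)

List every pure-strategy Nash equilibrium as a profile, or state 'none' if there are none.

Nash profiles: (B,Q)

(A,P): not NE [P1→B gives 8>5]
(A,Q): not NE [P2→P gives 9>1]
(B,P): not NE [P2→Q gives 9>1]
(B,Q): NE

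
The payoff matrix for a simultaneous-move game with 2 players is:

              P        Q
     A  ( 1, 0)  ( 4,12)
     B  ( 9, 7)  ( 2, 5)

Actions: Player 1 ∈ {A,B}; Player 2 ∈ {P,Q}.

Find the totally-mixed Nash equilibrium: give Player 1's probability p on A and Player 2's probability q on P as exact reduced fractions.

P1 indiff ⇒ q·1+(1-q)·4 = q·9+(1-q)·2 ⇒ q(-8) = (1-q)(-2) ⇒ q = 1/5
P2 indiff ⇒ p·0+(1-p)·7 = p·12+(1-p)·5 ⇒ p(-12) = (1-p)(-2) ⇒ p = 1/7

(p,q) = (1/7, 1/5)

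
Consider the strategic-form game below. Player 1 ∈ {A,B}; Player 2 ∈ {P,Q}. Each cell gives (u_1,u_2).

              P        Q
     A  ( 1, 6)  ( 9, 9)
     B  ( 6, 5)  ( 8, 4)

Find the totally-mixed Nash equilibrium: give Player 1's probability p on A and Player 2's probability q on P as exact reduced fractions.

P1 mixes 1/4 on A; P2 mixes 1/6 on P

P1 indiff ⇒ q·1+(1-q)·9 = q·6+(1-q)·8 ⇒ q(-5) = (1-q)(-1) ⇒ q = 1/6
P2 indiff ⇒ p·6+(1-p)·5 = p·9+(1-p)·4 ⇒ p(-3) = (1-p)(-1) ⇒ p = 1/4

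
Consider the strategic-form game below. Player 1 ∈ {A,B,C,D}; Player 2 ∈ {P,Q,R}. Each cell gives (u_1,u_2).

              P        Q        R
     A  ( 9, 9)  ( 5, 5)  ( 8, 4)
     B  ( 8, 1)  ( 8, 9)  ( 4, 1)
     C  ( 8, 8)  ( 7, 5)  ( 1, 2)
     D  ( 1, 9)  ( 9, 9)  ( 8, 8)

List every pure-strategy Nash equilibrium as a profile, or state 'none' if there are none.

(A,P): NE
(A,Q): not NE [P1→D gives 9>5; P2→P gives 9>5]
(A,R): not NE [P2→P gives 9>4]
(B,P): not NE [P1→A gives 9>8; P2→Q gives 9>1]
(B,Q): not NE [P1→D gives 9>8]
(B,R): not NE [P1→D gives 8>4; P2→Q gives 9>1]
(C,P): not NE [P1→A gives 9>8]
(C,Q): not NE [P1→D gives 9>7; P2→P gives 8>5]
(C,R): not NE [P1→D gives 8>1; P2→P gives 8>2]
(D,P): not NE [P1→A gives 9>1]
(D,Q): NE
(D,R): not NE [P2→Q gives 9>8]

Nash profiles: (A,P), (D,Q)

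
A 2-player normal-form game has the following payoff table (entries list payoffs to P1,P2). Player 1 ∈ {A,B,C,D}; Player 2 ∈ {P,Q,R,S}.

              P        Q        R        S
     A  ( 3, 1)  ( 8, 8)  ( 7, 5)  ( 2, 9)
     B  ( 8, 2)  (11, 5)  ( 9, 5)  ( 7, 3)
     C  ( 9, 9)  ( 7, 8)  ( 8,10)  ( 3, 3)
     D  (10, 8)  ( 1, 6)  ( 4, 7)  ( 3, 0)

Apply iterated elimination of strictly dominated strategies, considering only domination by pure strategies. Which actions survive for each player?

Remaining: P1:{B,C,D} P2:{P,Q,R}

P1 drop A (B beats it: P:8>3 Q:11>8 R:9>7 S:7>2)
P2 drop S (Q beats it: B:5>3 C:8>3 D:6>0)
P1→{B,C,D} P2→{P,Q,R}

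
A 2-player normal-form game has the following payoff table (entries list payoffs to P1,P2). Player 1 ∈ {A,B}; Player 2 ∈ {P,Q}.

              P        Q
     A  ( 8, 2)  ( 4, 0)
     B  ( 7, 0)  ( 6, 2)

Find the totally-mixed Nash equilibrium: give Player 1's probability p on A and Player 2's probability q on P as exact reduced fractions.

P1 indiff ⇒ q·8+(1-q)·4 = q·7+(1-q)·6 ⇒ q(1) = (1-q)(2) ⇒ q = 2/3
P2 indiff ⇒ p·2+(1-p)·0 = p·0+(1-p)·2 ⇒ p(2) = (1-p)(2) ⇒ p = 1/2

(p,q) = (1/2, 2/3)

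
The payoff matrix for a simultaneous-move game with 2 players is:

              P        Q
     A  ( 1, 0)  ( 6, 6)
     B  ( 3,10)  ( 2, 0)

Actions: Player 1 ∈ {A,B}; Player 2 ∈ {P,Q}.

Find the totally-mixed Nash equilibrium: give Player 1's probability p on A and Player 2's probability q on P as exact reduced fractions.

p=5/8, q=2/3

P1 indiff ⇒ q·1+(1-q)·6 = q·3+(1-q)·2 ⇒ q(-2) = (1-q)(-4) ⇒ q = 2/3
P2 indiff ⇒ p·0+(1-p)·10 = p·6+(1-p)·0 ⇒ p(-6) = (1-p)(-10) ⇒ p = 5/8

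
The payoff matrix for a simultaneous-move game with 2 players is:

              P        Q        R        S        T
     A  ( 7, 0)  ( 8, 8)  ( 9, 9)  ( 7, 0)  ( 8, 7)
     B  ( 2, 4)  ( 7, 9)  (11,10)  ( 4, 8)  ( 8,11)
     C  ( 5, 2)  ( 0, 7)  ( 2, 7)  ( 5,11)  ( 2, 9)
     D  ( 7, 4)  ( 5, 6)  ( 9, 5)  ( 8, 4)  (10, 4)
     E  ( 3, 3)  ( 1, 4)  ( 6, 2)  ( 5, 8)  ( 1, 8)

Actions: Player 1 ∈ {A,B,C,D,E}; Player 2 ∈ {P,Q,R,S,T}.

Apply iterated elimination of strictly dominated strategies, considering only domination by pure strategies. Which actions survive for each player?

Survivors P1:{A,B,D} P2:{Q,R,T}

P1 drop C (A beats it: P:7>5 Q:8>0 R:9>2 S:7>5 T:8>2)
P1 drop E (A beats it: P:7>3 Q:8>1 R:9>6 S:7>5 T:8>1)
P2 drop P (Q beats it: A:8>0 B:9>4 D:6>4)
P2 drop S (Q beats it: A:8>0 B:9>8 D:6>4)
P1→{A,B,D} P2→{Q,R,T}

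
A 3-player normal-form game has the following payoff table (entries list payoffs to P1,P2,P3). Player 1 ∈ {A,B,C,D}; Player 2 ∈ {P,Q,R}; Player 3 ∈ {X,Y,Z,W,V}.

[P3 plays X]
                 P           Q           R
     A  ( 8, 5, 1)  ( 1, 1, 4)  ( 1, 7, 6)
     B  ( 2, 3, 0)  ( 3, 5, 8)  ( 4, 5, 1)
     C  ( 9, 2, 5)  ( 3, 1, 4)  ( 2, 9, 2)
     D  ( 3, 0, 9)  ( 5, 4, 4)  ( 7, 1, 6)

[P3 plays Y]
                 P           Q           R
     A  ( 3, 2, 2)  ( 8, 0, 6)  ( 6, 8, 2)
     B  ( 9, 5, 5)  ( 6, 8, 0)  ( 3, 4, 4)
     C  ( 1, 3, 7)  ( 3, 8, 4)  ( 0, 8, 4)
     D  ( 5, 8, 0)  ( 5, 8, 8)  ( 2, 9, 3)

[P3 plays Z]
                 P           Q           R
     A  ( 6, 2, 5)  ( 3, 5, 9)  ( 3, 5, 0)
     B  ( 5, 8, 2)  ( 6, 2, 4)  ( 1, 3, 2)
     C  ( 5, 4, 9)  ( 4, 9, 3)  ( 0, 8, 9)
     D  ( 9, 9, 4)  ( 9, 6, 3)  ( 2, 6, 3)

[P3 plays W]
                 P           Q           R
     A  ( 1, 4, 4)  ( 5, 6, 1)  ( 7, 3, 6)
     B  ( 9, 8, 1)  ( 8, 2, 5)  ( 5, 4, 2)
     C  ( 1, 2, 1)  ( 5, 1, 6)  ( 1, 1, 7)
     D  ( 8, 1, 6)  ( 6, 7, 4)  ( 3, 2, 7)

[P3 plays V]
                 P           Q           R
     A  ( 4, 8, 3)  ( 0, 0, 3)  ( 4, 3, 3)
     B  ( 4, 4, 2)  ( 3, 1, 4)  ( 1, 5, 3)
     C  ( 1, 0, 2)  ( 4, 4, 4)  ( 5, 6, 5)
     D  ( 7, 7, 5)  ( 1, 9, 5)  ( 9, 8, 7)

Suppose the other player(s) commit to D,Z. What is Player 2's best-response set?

u_2(P vs D,Z) = 9
u_2(Q vs D,Z) = 6
u_2(R vs D,Z) = 6
max payoff 9 at {P}

P2 best: {P}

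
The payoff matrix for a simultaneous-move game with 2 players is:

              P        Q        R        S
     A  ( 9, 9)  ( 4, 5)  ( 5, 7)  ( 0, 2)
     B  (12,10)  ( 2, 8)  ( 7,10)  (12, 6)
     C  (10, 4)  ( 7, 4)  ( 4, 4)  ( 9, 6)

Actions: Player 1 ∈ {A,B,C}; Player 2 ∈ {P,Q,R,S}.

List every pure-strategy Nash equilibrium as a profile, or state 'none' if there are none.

PSNE = {(B,P), (B,R)}

(A,P): not NE [P1→B gives 12>9]
(A,Q): not NE [P1→C gives 7>4; P2→P gives 9>5]
(A,R): not NE [P1→B gives 7>5; P2→P gives 9>7]
(A,S): not NE [P1→B gives 12>0; P2→P gives 9>2]
(B,P): NE
(B,Q): not NE [P1→C gives 7>2; P2→R gives 10>8]
(B,R): NE
(B,S): not NE [P2→R gives 10>6]
(C,P): not NE [P1→B gives 12>10; P2→S gives 6>4]
(C,Q): not NE [P2→S gives 6>4]
(C,R): not NE [P1→B gives 7>4; P2→S gives 6>4]
(C,S): not NE [P1→B gives 12>9]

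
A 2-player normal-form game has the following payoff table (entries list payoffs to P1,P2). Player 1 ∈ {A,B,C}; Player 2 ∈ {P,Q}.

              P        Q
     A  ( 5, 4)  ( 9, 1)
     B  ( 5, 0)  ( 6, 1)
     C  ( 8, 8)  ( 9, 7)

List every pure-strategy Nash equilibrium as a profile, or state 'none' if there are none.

NE set: (C,P)

(A,P): not NE [P1→C gives 8>5]
(A,Q): not NE [P2→P gives 4>1]
(B,P): not NE [P1→C gives 8>5; P2→Q gives 1>0]
(B,Q): not NE [P1→C gives 9>6]
(C,P): NE
(C,Q): not NE [P2→P gives 8>7]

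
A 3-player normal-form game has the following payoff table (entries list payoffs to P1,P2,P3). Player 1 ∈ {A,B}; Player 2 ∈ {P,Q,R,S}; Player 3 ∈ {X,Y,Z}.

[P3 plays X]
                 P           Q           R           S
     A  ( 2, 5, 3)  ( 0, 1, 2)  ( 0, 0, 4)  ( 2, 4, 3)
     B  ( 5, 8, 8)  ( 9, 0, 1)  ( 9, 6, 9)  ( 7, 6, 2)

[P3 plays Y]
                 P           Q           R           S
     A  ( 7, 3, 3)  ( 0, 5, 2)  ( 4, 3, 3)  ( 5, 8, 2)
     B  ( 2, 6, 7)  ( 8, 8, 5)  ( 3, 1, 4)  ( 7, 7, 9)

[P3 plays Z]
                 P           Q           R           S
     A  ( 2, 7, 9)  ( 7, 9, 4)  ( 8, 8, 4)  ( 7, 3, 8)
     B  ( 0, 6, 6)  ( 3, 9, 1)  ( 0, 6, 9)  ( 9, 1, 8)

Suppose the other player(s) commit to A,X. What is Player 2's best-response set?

u_2(P vs A,X) = 5
u_2(Q vs A,X) = 1
u_2(R vs A,X) = 0
u_2(S vs A,X) = 4
max payoff 5 at {P}

argmax u_2 = {P}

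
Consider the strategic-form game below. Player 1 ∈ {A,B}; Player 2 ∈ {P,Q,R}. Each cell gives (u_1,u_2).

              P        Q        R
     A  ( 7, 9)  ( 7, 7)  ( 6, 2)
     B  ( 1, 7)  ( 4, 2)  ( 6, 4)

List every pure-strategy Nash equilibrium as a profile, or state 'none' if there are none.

(A,P): NE
(A,Q): not NE [P2→P gives 9>7]
(A,R): not NE [P2→P gives 9>2]
(B,P): not NE [P1→A gives 7>1]
(B,Q): not NE [P1→A gives 7>4; P2→P gives 7>2]
(B,R): not NE [P2→P gives 7>4]

PSNE = {(A,P)}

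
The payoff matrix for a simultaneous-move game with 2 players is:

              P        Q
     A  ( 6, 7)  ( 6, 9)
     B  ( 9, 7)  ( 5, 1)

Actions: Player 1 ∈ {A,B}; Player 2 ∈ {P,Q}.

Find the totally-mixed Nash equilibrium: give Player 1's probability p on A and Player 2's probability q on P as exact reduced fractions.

P1 indiff ⇒ q·6+(1-q)·6 = q·9+(1-q)·5 ⇒ q(-3) = (1-q)(-1) ⇒ q = 1/4
P2 indiff ⇒ p·7+(1-p)·7 = p·9+(1-p)·1 ⇒ p(-2) = (1-p)(-6) ⇒ p = 3/4

p=3/4, q=1/4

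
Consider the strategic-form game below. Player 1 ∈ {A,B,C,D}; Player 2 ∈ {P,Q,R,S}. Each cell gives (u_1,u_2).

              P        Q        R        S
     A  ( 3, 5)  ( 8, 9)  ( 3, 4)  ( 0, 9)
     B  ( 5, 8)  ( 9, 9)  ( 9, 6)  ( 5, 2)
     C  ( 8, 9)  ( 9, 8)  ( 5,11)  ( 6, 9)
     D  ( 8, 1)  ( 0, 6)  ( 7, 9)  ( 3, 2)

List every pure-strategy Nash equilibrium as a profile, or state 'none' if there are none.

(A,P): not NE [P1→D gives 8>3; P2→S gives 9>5]
(A,Q): not NE [P1→C gives 9>8]
(A,R): not NE [P1→B gives 9>3; P2→S gives 9>4]
(A,S): not NE [P1→C gives 6>0]
(B,P): not NE [P1→D gives 8>5; P2→Q gives 9>8]
(B,Q): NE
(B,R): not NE [P2→Q gives 9>6]
(B,S): not NE [P1→C gives 6>5; P2→Q gives 9>2]
(C,P): not NE [P2→R gives 11>9]
(C,Q): not NE [P2→R gives 11>8]
(C,R): not NE [P1→B gives 9>5]
(C,S): not NE [P2→R gives 11>9]
(D,P): not NE [P2→R gives 9>1]
(D,Q): not NE [P1→C gives 9>0; P2→R gives 9>6]
(D,R): not NE [P1→B gives 9>7]
(D,S): not NE [P1→C gives 6>3; P2→R gives 9>2]

Nash profiles: (B,Q)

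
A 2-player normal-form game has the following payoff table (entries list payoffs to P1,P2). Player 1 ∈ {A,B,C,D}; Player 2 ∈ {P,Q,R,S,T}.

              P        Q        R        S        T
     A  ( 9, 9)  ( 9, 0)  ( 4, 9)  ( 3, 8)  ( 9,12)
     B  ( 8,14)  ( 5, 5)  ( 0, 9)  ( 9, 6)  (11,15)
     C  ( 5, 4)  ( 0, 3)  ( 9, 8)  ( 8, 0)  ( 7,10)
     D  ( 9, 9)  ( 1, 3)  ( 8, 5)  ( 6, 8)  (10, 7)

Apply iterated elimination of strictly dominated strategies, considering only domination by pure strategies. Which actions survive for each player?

P2 drop Q (P beats it: A:9>0 B:14>5 C:4>3 D:9>3)
P2 drop R (T beats it: A:12>9 B:15>9 C:10>8 D:7>5)
P1 drop C (B beats it: P:8>5 S:9>8 T:11>7)
P2 drop S (P beats it: A:9>8 B:14>6 D:9>8)
P1→{A,B,D} P2→{P,T}

IESDS → P1:{A,B,D} P2:{P,T}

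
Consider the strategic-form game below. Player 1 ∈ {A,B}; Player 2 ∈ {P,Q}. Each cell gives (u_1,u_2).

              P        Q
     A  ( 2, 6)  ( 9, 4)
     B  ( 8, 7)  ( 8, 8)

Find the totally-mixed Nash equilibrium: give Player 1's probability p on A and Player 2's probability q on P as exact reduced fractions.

P1 indiff ⇒ q·2+(1-q)·9 = q·8+(1-q)·8 ⇒ q(-6) = (1-q)(-1) ⇒ q = 1/7
P2 indiff ⇒ p·6+(1-p)·7 = p·4+(1-p)·8 ⇒ p(2) = (1-p)(1) ⇒ p = 1/3

P1 mixes 1/3 on A; P2 mixes 1/7 on P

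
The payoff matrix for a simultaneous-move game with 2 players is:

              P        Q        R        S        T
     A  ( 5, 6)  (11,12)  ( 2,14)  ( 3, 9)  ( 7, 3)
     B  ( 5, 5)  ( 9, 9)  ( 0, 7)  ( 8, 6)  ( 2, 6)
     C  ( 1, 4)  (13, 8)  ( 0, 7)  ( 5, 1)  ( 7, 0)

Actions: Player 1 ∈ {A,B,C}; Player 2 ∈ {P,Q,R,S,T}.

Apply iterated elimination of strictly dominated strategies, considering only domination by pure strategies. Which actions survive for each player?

P2 drop P (Q beats it: A:12>6 B:9>5 C:8>4)
P2 drop S (Q beats it: A:12>9 B:9>6 C:8>1)
P1 drop B (A beats it: Q:11>9 R:2>0 T:7>2)
P2 drop T (Q beats it: A:12>3 C:8>0)
P1→{A,C} P2→{Q,R}

IESDS → P1:{A,C} P2:{Q,R}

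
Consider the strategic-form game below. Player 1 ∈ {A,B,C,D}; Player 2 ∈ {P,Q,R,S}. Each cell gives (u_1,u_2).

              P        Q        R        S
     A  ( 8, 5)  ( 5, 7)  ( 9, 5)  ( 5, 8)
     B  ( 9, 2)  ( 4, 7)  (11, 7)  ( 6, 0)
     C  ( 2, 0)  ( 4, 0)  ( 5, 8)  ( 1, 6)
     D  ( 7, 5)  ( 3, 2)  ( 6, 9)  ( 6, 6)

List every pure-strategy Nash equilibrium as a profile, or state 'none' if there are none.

(A,P): not NE [P1→B gives 9>8; P2→S gives 8>5]
(A,Q): not NE [P2→S gives 8>7]
(A,R): not NE [P1→B gives 11>9; P2→S gives 8>5]
(A,S): not NE [P1→D gives 6>5]
(B,P): not NE [P2→R gives 7>2]
(B,Q): not NE [P1→A gives 5>4]
(B,R): NE
(B,S): not NE [P2→R gives 7>0]
(C,P): not NE [P1→B gives 9>2; P2→R gives 8>0]
(C,Q): not NE [P1→A gives 5>4; P2→R gives 8>0]
(C,R): not NE [P1→B gives 11>5]
(C,S): not NE [P1→D gives 6>1; P2→R gives 8>6]
(D,P): not NE [P1→B gives 9>7; P2→R gives 9>5]
(D,Q): not NE [P1→A gives 5>3; P2→R gives 9>2]
(D,R): not NE [P1→B gives 11>6]
(D,S): not NE [P2→R gives 9>6]

Nash profiles: (B,R)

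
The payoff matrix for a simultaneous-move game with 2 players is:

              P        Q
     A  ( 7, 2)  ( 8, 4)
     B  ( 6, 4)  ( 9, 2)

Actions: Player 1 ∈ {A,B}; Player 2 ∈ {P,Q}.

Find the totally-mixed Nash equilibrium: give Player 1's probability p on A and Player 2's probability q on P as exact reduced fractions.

(p,q) = (1/2, 1/2)

P1 indiff ⇒ q·7+(1-q)·8 = q·6+(1-q)·9 ⇒ q(1) = (1-q)(1) ⇒ q = 1/2
P2 indiff ⇒ p·2+(1-p)·4 = p·4+(1-p)·2 ⇒ p(-2) = (1-p)(-2) ⇒ p = 1/2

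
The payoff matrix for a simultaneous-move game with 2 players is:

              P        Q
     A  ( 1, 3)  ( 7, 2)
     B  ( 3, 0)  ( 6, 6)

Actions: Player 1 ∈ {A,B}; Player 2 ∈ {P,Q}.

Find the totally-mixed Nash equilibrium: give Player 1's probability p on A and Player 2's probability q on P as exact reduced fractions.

P1 mixes 6/7 on A; P2 mixes 1/3 on P

P1 indiff ⇒ q·1+(1-q)·7 = q·3+(1-q)·6 ⇒ q(-2) = (1-q)(-1) ⇒ q = 1/3
P2 indiff ⇒ p·3+(1-p)·0 = p·2+(1-p)·6 ⇒ p(1) = (1-p)(6) ⇒ p = 6/7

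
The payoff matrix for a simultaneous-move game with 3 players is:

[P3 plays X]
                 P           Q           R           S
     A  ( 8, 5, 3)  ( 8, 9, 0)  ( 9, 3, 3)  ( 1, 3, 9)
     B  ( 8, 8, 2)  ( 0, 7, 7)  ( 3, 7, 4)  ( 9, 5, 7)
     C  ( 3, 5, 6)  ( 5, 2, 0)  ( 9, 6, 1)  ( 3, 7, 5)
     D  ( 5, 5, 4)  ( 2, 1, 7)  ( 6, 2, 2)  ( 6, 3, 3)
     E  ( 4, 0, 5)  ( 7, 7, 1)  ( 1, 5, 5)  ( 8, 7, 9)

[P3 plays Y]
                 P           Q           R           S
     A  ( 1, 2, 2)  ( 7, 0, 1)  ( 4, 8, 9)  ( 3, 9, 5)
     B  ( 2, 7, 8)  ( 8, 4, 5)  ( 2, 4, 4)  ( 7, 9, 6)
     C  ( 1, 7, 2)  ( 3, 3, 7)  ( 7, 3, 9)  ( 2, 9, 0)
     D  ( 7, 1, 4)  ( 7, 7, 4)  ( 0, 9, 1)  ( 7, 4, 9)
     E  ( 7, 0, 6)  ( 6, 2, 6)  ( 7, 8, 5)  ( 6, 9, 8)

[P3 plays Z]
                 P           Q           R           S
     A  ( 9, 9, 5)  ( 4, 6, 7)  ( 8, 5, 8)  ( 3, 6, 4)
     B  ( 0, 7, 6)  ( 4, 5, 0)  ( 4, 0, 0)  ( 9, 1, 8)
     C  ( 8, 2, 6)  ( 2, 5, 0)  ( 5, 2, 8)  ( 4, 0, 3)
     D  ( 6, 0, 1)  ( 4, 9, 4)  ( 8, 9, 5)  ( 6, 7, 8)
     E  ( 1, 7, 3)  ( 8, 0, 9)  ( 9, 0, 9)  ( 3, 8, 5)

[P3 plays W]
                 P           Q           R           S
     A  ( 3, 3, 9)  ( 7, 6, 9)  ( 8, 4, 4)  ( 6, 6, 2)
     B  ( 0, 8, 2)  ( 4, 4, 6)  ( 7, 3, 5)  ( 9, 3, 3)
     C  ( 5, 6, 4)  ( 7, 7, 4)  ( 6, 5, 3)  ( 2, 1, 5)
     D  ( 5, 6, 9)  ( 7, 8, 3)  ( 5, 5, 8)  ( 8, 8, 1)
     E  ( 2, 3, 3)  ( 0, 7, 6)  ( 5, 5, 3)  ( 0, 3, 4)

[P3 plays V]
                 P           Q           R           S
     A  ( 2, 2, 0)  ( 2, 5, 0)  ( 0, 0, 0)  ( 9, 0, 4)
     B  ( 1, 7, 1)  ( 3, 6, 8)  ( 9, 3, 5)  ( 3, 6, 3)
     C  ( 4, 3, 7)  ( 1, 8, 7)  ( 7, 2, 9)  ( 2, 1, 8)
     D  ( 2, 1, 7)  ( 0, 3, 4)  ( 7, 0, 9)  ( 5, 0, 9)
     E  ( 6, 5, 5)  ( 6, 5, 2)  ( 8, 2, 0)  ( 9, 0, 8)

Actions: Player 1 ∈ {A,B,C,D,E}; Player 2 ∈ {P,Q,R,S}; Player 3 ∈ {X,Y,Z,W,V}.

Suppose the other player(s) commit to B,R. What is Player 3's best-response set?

u_3(X vs B,R) = 4
u_3(Y vs B,R) = 4
u_3(Z vs B,R) = 0
u_3(W vs B,R) = 5
u_3(V vs B,R) = 5
max payoff 5 at {W,V}

argmax u_3 = {W,V}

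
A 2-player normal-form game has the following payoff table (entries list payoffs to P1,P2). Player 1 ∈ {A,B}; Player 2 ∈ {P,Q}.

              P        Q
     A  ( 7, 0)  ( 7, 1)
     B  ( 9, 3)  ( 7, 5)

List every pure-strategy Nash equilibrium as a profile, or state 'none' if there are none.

(A,P): not NE [P1→B gives 9>7; P2→Q gives 1>0]
(A,Q): NE
(B,P): not NE [P2→Q gives 5>3]
(B,Q): NE

Nash profiles: (A,Q), (B,Q)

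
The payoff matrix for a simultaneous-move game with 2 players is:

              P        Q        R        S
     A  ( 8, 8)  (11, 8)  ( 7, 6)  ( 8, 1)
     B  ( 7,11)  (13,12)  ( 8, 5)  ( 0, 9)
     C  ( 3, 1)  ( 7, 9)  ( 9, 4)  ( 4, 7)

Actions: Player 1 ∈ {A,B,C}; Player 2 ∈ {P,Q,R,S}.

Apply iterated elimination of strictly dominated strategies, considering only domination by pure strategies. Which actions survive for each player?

Survivors P1:{A,B} P2:{P,Q}

P2 drop R (Q beats it: A:8>6 B:12>5 C:9>4)
P1 drop C (A beats it: P:8>3 Q:11>7 S:8>4)
P2 drop S (P beats it: A:8>1 B:11>9)
P1→{A,B} P2→{P,Q}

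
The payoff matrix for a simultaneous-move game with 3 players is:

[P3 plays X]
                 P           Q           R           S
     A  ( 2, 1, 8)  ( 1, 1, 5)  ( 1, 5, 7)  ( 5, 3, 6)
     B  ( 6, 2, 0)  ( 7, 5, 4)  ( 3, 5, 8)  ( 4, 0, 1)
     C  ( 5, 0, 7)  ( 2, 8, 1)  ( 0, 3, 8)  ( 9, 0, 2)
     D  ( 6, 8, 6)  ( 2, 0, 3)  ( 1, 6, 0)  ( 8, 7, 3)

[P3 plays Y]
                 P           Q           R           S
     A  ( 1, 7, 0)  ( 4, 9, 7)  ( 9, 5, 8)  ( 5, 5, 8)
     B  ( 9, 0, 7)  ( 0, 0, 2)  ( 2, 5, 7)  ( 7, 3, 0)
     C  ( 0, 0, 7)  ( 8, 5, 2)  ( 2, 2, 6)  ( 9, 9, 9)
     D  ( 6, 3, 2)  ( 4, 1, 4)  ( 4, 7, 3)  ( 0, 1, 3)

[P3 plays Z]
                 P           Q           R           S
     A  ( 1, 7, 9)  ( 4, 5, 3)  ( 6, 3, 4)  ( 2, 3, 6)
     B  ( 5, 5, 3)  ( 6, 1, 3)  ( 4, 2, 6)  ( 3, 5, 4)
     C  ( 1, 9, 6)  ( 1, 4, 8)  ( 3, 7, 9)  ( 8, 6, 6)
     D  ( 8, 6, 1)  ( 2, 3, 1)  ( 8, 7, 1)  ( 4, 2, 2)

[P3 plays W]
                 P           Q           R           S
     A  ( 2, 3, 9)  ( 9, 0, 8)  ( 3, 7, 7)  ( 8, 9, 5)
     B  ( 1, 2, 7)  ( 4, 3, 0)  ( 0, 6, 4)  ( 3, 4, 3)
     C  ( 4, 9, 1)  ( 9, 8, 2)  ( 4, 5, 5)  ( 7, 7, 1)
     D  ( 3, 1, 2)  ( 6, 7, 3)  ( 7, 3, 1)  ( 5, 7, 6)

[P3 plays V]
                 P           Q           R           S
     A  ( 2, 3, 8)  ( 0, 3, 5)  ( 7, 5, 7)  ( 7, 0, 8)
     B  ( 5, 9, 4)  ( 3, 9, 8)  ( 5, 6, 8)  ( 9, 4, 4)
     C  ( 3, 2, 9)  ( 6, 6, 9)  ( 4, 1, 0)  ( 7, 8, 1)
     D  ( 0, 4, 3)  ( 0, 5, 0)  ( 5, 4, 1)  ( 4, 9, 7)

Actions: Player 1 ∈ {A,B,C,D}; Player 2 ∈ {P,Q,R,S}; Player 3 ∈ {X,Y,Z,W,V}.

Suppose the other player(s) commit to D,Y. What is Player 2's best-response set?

u_2(P vs D,Y) = 3
u_2(Q vs D,Y) = 1
u_2(R vs D,Y) = 7
u_2(S vs D,Y) = 1
max payoff 7 at {R}

P2 best: {R}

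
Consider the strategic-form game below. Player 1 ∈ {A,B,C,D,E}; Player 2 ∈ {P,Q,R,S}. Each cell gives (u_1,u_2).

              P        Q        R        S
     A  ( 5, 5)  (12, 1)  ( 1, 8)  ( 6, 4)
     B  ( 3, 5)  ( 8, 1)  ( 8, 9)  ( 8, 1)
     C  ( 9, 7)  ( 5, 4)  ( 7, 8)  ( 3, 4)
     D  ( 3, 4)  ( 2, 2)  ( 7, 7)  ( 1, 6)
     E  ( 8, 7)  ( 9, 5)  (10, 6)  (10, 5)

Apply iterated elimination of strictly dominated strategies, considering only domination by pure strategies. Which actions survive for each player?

P1 drop B (E beats it: P:8>3 Q:9>8 R:10>8 S:10>8)
P1 drop D (E beats it: P:8>3 Q:9>2 R:10>7 S:10>1)
P2 drop Q (P beats it: A:5>1 C:7>4 E:7>5)
P1 drop A (E beats it: P:8>5 R:10>1 S:10>6)
P2 drop S (P beats it: C:7>4 E:7>5)
P1→{C,E} P2→{P,R}

Remaining: P1:{C,E} P2:{P,R}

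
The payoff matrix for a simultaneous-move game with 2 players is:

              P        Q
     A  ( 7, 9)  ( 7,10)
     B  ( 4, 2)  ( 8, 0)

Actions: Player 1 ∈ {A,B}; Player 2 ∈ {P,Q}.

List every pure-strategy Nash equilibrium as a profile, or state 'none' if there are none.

(A,P): not NE [P2→Q gives 10>9]
(A,Q): not NE [P1→B gives 8>7]
(B,P): not NE [P1→A gives 7>4]
(B,Q): not NE [P2→P gives 2>0]

No pure NE.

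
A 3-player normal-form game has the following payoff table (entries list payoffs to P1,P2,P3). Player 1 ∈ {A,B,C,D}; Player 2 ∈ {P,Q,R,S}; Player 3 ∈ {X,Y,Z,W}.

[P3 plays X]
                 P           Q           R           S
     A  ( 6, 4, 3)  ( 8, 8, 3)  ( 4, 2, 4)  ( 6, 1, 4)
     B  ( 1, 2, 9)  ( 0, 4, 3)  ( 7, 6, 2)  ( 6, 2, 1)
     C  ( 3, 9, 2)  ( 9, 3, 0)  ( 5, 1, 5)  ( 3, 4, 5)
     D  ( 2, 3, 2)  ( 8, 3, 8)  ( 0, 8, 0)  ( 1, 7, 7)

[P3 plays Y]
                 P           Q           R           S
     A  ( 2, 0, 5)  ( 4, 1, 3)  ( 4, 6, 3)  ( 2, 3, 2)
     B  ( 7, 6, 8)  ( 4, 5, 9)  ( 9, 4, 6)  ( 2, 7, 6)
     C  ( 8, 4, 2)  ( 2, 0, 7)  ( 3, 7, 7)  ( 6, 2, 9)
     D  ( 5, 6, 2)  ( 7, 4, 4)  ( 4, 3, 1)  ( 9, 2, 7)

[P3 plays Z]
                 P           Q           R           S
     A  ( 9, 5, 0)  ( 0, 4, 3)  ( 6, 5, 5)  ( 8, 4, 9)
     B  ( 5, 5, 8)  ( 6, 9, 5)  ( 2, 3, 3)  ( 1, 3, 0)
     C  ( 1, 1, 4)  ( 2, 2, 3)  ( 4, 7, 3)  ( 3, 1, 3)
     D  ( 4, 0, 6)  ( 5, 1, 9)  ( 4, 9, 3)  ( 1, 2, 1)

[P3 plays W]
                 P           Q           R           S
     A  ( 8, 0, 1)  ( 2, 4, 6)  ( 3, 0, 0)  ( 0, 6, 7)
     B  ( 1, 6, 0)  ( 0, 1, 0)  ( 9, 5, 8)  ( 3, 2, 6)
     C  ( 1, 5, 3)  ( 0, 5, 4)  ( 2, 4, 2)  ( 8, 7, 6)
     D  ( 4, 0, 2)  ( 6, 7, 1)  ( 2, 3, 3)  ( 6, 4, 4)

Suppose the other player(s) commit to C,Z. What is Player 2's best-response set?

u_2(P vs C,Z) = 1
u_2(Q vs C,Z) = 2
u_2(R vs C,Z) = 7
u_2(S vs C,Z) = 1
max payoff 7 at {R}

BR_2 = {R}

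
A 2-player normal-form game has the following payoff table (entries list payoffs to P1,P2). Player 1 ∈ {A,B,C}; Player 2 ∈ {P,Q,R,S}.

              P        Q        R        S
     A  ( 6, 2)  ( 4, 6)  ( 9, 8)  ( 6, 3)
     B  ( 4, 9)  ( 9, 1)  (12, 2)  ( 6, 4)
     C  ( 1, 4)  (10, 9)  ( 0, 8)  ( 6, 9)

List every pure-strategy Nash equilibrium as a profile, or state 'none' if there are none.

(A,P): not NE [P2→R gives 8>2]
(A,Q): not NE [P1→C gives 10>4; P2→R gives 8>6]
(A,R): not NE [P1→B gives 12>9]
(A,S): not NE [P2→R gives 8>3]
(B,P): not NE [P1→A gives 6>4]
(B,Q): not NE [P1→C gives 10>9; P2→P gives 9>1]
(B,R): not NE [P2→P gives 9>2]
(B,S): not NE [P2→P gives 9>4]
(C,P): not NE [P1→A gives 6>1; P2→S gives 9>4]
(C,Q): NE
(C,R): not NE [P1→B gives 12>0; P2→S gives 9>8]
(C,S): NE

NE set: (C,Q), (C,S)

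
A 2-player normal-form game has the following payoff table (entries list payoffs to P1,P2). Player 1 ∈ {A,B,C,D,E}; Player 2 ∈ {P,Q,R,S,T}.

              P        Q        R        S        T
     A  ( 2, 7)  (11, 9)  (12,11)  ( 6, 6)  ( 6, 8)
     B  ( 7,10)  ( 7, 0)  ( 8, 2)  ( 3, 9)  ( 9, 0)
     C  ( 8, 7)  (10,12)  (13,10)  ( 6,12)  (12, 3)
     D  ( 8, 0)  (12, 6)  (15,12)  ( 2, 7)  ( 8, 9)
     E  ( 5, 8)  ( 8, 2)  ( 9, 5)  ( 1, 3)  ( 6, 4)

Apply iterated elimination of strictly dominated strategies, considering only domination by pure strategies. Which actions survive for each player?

Survivors P1:{A,C,D} P2:{Q,R,S}

P1 drop B (C beats it: P:8>7 Q:10>7 R:13>8 S:6>3 T:12>9)
P1 drop E (C beats it: P:8>5 Q:10>8 R:13>9 S:6>1 T:12>6)
P2 drop P (Q beats it: A:9>7 C:12>7 D:6>0)
P2 drop T (R beats it: A:11>8 C:10>3 D:12>9)
P1→{A,C,D} P2→{Q,R,S}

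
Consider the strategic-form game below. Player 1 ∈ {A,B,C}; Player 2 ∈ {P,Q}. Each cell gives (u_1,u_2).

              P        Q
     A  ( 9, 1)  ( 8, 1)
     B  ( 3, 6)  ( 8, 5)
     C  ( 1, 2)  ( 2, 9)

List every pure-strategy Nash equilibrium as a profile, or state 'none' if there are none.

PSNE = {(A,P), (A,Q)}

(A,P): NE
(A,Q): NE
(B,P): not NE [P1→A gives 9>3]
(B,Q): not NE [P2→P gives 6>5]
(C,P): not NE [P1→A gives 9>1; P2→Q gives 9>2]
(C,Q): not NE [P1→B gives 8>2]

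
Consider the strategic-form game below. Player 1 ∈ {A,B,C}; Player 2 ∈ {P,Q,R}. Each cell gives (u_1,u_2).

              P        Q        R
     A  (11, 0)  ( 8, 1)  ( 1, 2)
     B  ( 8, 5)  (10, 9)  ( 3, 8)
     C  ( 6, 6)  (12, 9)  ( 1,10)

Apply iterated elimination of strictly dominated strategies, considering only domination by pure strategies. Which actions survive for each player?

P2 drop P (Q beats it: A:1>0 B:9>5 C:9>6)
P1 drop A (B beats it: Q:10>8 R:3>1)
P1→{B,C} P2→{Q,R}

Remaining: P1:{B,C} P2:{Q,R}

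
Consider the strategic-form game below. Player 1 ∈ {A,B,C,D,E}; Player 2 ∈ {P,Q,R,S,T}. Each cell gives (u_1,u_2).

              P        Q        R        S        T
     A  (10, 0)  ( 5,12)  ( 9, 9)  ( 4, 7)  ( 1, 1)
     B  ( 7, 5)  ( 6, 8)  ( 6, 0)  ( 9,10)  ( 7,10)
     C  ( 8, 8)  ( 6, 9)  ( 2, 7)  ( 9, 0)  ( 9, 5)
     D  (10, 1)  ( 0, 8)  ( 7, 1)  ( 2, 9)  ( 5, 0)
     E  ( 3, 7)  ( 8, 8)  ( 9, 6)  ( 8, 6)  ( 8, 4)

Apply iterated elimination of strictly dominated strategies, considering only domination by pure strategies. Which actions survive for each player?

P2 drop P (Q beats it: A:12>0 B:8>5 C:9>8 D:8>1 E:8>7)
P1 drop D (E beats it: Q:8>0 R:9>7 S:8>2 T:8>5)
P2 drop R (Q beats it: A:12>9 B:8>0 C:9>7 E:8>6)
P1 drop A (B beats it: Q:6>5 S:9>4 T:7>1)
P1→{B,C,E} P2→{Q,S,T}

Survivors P1:{B,C,E} P2:{Q,S,T}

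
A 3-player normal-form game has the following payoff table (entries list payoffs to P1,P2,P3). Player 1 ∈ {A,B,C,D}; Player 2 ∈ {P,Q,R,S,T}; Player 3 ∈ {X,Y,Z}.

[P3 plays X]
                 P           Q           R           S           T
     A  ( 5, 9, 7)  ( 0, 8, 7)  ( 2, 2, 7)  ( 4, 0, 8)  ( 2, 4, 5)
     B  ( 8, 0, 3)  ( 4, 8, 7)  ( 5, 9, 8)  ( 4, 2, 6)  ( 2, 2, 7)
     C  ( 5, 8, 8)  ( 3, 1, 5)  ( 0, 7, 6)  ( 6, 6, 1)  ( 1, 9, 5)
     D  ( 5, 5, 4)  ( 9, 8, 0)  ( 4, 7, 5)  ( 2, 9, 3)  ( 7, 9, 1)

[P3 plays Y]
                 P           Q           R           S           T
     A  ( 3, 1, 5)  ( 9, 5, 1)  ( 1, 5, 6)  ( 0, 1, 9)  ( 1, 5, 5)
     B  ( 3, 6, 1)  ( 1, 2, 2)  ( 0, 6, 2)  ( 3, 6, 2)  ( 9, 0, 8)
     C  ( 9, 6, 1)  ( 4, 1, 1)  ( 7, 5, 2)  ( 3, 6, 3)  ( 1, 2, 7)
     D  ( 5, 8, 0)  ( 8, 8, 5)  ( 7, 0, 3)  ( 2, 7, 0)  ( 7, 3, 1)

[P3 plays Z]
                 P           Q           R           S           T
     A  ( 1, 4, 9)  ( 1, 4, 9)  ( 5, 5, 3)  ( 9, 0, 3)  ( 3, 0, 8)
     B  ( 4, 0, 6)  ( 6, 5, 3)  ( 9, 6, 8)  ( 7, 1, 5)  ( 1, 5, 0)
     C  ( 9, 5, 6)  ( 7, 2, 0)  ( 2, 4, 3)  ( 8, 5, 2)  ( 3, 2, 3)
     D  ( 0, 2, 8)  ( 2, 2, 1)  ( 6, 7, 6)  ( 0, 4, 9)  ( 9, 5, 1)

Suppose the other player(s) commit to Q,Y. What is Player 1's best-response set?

u_1(A vs Q,Y) = 9
u_1(B vs Q,Y) = 1
u_1(C vs Q,Y) = 4
u_1(D vs Q,Y) = 8
max payoff 9 at {A}

BR_1 = {A}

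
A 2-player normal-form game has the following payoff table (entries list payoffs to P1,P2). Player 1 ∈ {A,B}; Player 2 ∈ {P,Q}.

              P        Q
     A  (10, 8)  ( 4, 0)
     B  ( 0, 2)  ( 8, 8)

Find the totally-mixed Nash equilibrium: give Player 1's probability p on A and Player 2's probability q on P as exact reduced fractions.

P1 indiff ⇒ q·10+(1-q)·4 = q·0+(1-q)·8 ⇒ q(10) = (1-q)(4) ⇒ q = 2/7
P2 indiff ⇒ p·8+(1-p)·2 = p·0+(1-p)·8 ⇒ p(8) = (1-p)(6) ⇒ p = 3/7

(p,q) = (3/7, 2/7)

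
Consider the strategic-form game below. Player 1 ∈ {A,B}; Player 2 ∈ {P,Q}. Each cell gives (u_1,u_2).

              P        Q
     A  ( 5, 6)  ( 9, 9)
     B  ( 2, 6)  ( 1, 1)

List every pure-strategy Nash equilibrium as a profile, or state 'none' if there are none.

Nash profiles: (A,Q)

(A,P): not NE [P2→Q gives 9>6]
(A,Q): NE
(B,P): not NE [P1→A gives 5>2]
(B,Q): not NE [P1→A gives 9>1; P2→P gives 6>1]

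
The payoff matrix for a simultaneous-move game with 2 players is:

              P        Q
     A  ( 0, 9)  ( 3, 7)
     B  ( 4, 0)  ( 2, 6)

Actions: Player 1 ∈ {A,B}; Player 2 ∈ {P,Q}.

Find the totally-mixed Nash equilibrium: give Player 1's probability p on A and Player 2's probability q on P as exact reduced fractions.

P1 indiff ⇒ q·0+(1-q)·3 = q·4+(1-q)·2 ⇒ q(-4) = (1-q)(-1) ⇒ q = 1/5
P2 indiff ⇒ p·9+(1-p)·0 = p·7+(1-p)·6 ⇒ p(2) = (1-p)(6) ⇒ p = 3/4

p=3/4, q=1/5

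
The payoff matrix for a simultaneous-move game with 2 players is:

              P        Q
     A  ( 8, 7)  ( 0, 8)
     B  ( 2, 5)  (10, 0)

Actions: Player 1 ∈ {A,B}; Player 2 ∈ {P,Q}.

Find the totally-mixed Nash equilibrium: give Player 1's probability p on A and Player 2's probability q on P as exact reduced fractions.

P1 indiff ⇒ q·8+(1-q)·0 = q·2+(1-q)·10 ⇒ q(6) = (1-q)(10) ⇒ q = 5/8
P2 indiff ⇒ p·7+(1-p)·5 = p·8+(1-p)·0 ⇒ p(-1) = (1-p)(-5) ⇒ p = 5/6

P1 mixes 5/6 on A; P2 mixes 5/8 on P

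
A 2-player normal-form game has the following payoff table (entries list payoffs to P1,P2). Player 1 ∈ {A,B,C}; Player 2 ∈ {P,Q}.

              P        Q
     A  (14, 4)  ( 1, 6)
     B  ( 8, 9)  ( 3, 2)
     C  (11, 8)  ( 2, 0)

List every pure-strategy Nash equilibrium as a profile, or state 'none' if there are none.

(A,P): not NE [P2→Q gives 6>4]
(A,Q): not NE [P1→B gives 3>1]
(B,P): not NE [P1→A gives 14>8]
(B,Q): not NE [P2→P gives 9>2]
(C,P): not NE [P1→A gives 14>11]
(C,Q): not NE [P1→B gives 3>2; P2→P gives 8>0]

Equilibria: none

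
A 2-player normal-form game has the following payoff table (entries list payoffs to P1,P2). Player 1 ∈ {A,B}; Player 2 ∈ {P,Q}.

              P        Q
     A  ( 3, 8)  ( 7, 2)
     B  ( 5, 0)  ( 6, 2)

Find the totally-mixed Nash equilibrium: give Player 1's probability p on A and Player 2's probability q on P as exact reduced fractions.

(p,q) = (1/4, 1/3)

P1 indiff ⇒ q·3+(1-q)·7 = q·5+(1-q)·6 ⇒ q(-2) = (1-q)(-1) ⇒ q = 1/3
P2 indiff ⇒ p·8+(1-p)·0 = p·2+(1-p)·2 ⇒ p(6) = (1-p)(2) ⇒ p = 1/4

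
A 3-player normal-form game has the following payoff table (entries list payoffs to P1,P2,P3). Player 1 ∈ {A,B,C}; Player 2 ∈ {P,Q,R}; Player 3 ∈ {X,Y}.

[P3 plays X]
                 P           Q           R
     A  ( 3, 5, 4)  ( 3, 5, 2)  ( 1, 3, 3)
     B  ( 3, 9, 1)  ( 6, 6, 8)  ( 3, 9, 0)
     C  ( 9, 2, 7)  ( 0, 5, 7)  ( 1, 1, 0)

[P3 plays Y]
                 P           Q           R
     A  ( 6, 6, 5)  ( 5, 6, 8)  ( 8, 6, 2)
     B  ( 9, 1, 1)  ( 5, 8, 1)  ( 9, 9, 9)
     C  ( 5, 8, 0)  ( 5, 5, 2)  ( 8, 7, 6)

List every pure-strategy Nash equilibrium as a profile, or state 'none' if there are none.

Nash profiles: (A,Q,Y), (B,R,Y)

(A,P,X): not NE [P1→C gives 9>3; P3→Y gives 5>4]
(A,P,Y): not NE [P1→B gives 9>6]
(A,Q,X): not NE [P1→B gives 6>3; P3→Y gives 8>2]
(A,Q,Y): NE
(A,R,X): not NE [P1→B gives 3>1; P2→Q gives 5>3]
(A,R,Y): not NE [P1→B gives 9>8; P3→X gives 3>2]
(B,P,X): not NE [P1→C gives 9>3]
(B,P,Y): not NE [P2→R gives 9>1]
(B,Q,X): not NE [P2→R gives 9>6]
(B,Q,Y): not NE [P2→R gives 9>8; P3→X gives 8>1]
(B,R,X): not NE [P3→Y gives 9>0]
(B,R,Y): NE
(C,P,X): not NE [P2→Q gives 5>2]
(C,P,Y): not NE [P1→B gives 9>5; P3→X gives 7>0]
(C,Q,X): not NE [P1→B gives 6>0]
(C,Q,Y): not NE [P2→P gives 8>5; P3→X gives 7>2]
(C,R,X): not NE [P1→B gives 3>1; P2→Q gives 5>1; P3→Y gives 6>0]
(C,R,Y): not NE [P1→B gives 9>8; P2→P gives 8>7]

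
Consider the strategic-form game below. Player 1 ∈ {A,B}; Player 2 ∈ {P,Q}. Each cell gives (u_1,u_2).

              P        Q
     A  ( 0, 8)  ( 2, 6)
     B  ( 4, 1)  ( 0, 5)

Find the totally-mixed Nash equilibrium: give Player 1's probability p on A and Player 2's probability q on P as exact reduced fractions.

(p,q) = (2/3, 1/3)

P1 indiff ⇒ q·0+(1-q)·2 = q·4+(1-q)·0 ⇒ q(-4) = (1-q)(-2) ⇒ q = 1/3
P2 indiff ⇒ p·8+(1-p)·1 = p·6+(1-p)·5 ⇒ p(2) = (1-p)(4) ⇒ p = 2/3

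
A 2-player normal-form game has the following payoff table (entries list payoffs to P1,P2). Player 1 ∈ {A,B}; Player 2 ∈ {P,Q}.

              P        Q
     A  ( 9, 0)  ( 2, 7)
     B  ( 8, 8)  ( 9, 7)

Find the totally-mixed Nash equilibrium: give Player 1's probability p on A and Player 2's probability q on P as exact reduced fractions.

P1 indiff ⇒ q·9+(1-q)·2 = q·8+(1-q)·9 ⇒ q(1) = (1-q)(7) ⇒ q = 7/8
P2 indiff ⇒ p·0+(1-p)·8 = p·7+(1-p)·7 ⇒ p(-7) = (1-p)(-1) ⇒ p = 1/8

p=1/8, q=7/8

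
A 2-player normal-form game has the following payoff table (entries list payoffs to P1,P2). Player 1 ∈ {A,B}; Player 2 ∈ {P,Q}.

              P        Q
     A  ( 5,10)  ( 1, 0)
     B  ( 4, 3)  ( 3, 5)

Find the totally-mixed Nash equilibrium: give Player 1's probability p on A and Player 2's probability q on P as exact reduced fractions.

(p,q) = (1/6, 2/3)

P1 indiff ⇒ q·5+(1-q)·1 = q·4+(1-q)·3 ⇒ q(1) = (1-q)(2) ⇒ q = 2/3
P2 indiff ⇒ p·10+(1-p)·3 = p·0+(1-p)·5 ⇒ p(10) = (1-p)(2) ⇒ p = 1/6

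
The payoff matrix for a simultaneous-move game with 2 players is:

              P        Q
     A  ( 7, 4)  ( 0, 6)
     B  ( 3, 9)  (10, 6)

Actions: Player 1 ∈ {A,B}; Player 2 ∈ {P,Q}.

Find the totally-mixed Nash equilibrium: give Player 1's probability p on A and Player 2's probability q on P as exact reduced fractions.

p=3/5, q=5/7

P1 indiff ⇒ q·7+(1-q)·0 = q·3+(1-q)·10 ⇒ q(4) = (1-q)(10) ⇒ q = 5/7
P2 indiff ⇒ p·4+(1-p)·9 = p·6+(1-p)·6 ⇒ p(-2) = (1-p)(-3) ⇒ p = 3/5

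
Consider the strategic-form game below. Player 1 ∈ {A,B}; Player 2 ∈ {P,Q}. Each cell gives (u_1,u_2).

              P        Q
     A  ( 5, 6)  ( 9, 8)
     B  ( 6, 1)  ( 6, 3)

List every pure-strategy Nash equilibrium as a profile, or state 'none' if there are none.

Nash profiles: (A,Q)

(A,P): not NE [P1→B gives 6>5; P2→Q gives 8>6]
(A,Q): NE
(B,P): not NE [P2→Q gives 3>1]
(B,Q): not NE [P1→A gives 9>6]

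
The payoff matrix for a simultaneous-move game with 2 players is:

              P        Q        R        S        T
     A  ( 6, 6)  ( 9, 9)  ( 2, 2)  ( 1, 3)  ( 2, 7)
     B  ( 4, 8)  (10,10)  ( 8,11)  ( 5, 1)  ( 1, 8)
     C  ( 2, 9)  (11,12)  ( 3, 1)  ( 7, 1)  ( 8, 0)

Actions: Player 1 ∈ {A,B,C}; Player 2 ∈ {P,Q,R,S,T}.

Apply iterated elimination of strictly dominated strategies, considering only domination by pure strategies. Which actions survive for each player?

P2 drop P (Q beats it: A:9>6 B:10>8 C:12>9)
P1 drop A (C beats it: Q:11>9 R:3>2 S:7>1 T:8>2)
P2 drop S (Q beats it: B:10>1 C:12>1)
P2 drop T (Q beats it: B:10>8 C:12>0)
P1→{B,C} P2→{Q,R}

Survivors P1:{B,C} P2:{Q,R}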